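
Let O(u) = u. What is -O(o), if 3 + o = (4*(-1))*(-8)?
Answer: -29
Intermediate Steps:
o = 29 (o = -3 + (4*(-1))*(-8) = -3 - 4*(-8) = -3 + 32 = 29)
-O(o) = -1*29 = -29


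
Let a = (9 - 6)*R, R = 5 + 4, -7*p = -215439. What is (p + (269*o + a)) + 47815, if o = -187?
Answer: 28316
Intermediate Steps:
p = 30777 (p = -⅐*(-215439) = 30777)
R = 9
a = 27 (a = (9 - 6)*9 = 3*9 = 27)
(p + (269*o + a)) + 47815 = (30777 + (269*(-187) + 27)) + 47815 = (30777 + (-50303 + 27)) + 47815 = (30777 - 50276) + 47815 = -19499 + 47815 = 28316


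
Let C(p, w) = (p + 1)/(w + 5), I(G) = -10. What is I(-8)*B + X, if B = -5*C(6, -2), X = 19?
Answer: 407/3 ≈ 135.67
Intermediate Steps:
C(p, w) = (1 + p)/(5 + w)
B = -35/3 (B = -5*(1 + 6)/(5 - 2) = -5*7/3 = -35/3 ≈ -11.667)
I(-8)*B + X = -10*(-35/3) + 19 = 350/3 + 19 = 407/3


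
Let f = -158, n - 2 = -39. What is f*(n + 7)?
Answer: 4740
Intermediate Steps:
n = -37 (n = 2 - 39 = -37)
f*(n + 7) = -158*(-37 + 7) = -158*(-30) = 4740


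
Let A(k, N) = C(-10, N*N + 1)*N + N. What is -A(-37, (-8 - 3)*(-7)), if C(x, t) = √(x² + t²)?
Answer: -77 - 3850*√14066 ≈ -4.5669e+5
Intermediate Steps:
C(x, t) = √(t² + x²)
A(k, N) = N + N*√(100 + (1 + N²)²) (A(k, N) = √((N*N + 1)² + (-10)²)*N + N = √((N² + 1)² + 100)*N + N = √((1 + N²)² + 100)*N + N = √(100 + (1 + N²)²)*N + N = N*√(100 + (1 + N²)²) + N = N + N*√(100 + (1 + N²)²))
-A(-37, (-8 - 3)*(-7)) = -(-8 - 3)*(-7)*(1 + √(100 + (1 + ((-8 - 3)*(-7))²)²)) = -(-11*(-7))*(1 + √(100 + (1 + (-11*(-7))²)²)) = -77*(1 + √(100 + (1 + 77²)²)) = -77*(1 + √(100 + (1 + 5929)²)) = -77*(1 + √(100 + 5930²)) = -77*(1 + √(100 + 35164900)) = -77*(1 + √35165000) = -77*(1 + 50*√14066) = -(77 + 3850*√14066) = -77 - 3850*√14066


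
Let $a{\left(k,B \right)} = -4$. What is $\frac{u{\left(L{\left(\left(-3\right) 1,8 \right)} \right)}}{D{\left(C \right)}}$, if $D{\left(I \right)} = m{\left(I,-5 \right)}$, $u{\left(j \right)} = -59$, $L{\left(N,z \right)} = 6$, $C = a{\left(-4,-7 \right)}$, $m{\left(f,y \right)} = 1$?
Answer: $-59$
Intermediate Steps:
$C = -4$
$D{\left(I \right)} = 1$
$\frac{u{\left(L{\left(\left(-3\right) 1,8 \right)} \right)}}{D{\left(C \right)}} = - \frac{59}{1} = \left(-59\right) 1 = -59$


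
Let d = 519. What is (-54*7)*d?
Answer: -196182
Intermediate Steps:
(-54*7)*d = -54*7*519 = -378*519 = -196182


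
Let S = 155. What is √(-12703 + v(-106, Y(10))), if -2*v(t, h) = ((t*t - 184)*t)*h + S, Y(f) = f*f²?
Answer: √2342972878/2 ≈ 24202.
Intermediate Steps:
Y(f) = f³
v(t, h) = -155/2 - h*t*(-184 + t²)/2 (v(t, h) = -(((t*t - 184)*t)*h + 155)/2 = -(((t² - 184)*t)*h + 155)/2 = -(((-184 + t²)*t)*h + 155)/2 = -((t*(-184 + t²))*h + 155)/2 = -(h*t*(-184 + t²) + 155)/2 = -(155 + h*t*(-184 + t²))/2 = -155/2 - h*t*(-184 + t²)/2)
√(-12703 + v(-106, Y(10))) = √(-12703 + (-155/2 + 92*10³*(-106) - ½*10³*(-106)³)) = √(-12703 + (-155/2 + 92*1000*(-106) - ½*1000*(-1191016))) = √(-12703 + (-155/2 - 9752000 + 595508000)) = √(-12703 + 1171511845/2) = √(1171486439/2) = √2342972878/2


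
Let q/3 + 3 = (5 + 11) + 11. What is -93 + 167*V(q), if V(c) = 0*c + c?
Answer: 11931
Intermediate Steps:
q = 72 (q = -9 + 3*((5 + 11) + 11) = -9 + 3*(16 + 11) = -9 + 3*27 = -9 + 81 = 72)
V(c) = c (V(c) = 0 + c = c)
-93 + 167*V(q) = -93 + 167*72 = -93 + 12024 = 11931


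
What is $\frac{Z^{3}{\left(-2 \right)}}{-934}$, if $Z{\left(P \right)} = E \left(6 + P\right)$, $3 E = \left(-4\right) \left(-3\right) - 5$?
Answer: $- \frac{10976}{12609} \approx -0.87049$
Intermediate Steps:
$E = \frac{7}{3}$ ($E = \frac{\left(-4\right) \left(-3\right) - 5}{3} = \frac{12 - 5}{3} = \frac{1}{3} \cdot 7 = \frac{7}{3} \approx 2.3333$)
$Z{\left(P \right)} = 14 + \frac{7 P}{3}$ ($Z{\left(P \right)} = \frac{7 \left(6 + P\right)}{3} = 14 + \frac{7 P}{3}$)
$\frac{Z^{3}{\left(-2 \right)}}{-934} = \frac{\left(14 + \frac{7}{3} \left(-2\right)\right)^{3}}{-934} = \left(14 - \frac{14}{3}\right)^{3} \left(- \frac{1}{934}\right) = \left(\frac{28}{3}\right)^{3} \left(- \frac{1}{934}\right) = \frac{21952}{27} \left(- \frac{1}{934}\right) = - \frac{10976}{12609}$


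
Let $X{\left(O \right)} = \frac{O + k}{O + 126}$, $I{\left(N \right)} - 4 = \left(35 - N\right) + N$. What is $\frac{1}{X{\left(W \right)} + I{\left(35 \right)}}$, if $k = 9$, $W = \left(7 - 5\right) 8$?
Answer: $\frac{142}{5563} \approx 0.025526$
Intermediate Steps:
$W = 16$ ($W = 2 \cdot 8 = 16$)
$I{\left(N \right)} = 39$ ($I{\left(N \right)} = 4 + \left(\left(35 - N\right) + N\right) = 4 + 35 = 39$)
$X{\left(O \right)} = \frac{9 + O}{126 + O}$ ($X{\left(O \right)} = \frac{O + 9}{O + 126} = \frac{9 + O}{126 + O}$)
$\frac{1}{X{\left(W \right)} + I{\left(35 \right)}} = \frac{1}{\frac{9 + 16}{126 + 16} + 39} = \frac{1}{\frac{1}{142} \cdot 25 + 39} = \frac{1}{\frac{25}{142} + 39} = \frac{1}{\frac{5563}{142}} = \frac{142}{5563}$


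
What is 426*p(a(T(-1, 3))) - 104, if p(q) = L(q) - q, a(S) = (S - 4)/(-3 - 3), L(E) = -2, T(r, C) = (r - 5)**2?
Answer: 1316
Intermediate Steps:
T(r, C) = (-5 + r)**2
a(S) = 2/3 - S/6 (a(S) = (-4 + S)/(-6) = (-4 + S)*(-1/6) = 2/3 - S/6)
p(q) = -2 - q
426*p(a(T(-1, 3))) - 104 = 426*(-2 - (2/3 - (-5 - 1)**2/6)) - 104 = 426*(-2 - (2/3 - 1/6*(-6)**2)) - 104 = 426*(-2 - (2/3 - 1/6*36)) - 104 = 426*(-2 - (2/3 - 6)) - 104 = 426*(-2 - 1*(-16/3)) - 104 = 426*(-2 + 16/3) - 104 = 426*(10/3) - 104 = 1420 - 104 = 1316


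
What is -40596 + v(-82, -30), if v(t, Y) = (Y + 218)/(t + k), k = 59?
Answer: -933896/23 ≈ -40604.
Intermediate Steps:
v(t, Y) = (218 + Y)/(59 + t) (v(t, Y) = (Y + 218)/(t + 59) = (218 + Y)/(59 + t))
-40596 + v(-82, -30) = -40596 + (218 - 30)/(59 - 82) = -40596 + 188/(-23) = -40596 - 1/23*188 = -40596 - 188/23 = -933896/23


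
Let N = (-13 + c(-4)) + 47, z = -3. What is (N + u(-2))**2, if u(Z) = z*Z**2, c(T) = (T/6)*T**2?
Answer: 1156/9 ≈ 128.44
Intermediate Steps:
c(T) = T**3/6 (c(T) = (T*(1/6))*T**2 = (T/6)*T**2 = T**3/6)
u(Z) = -3*Z**2
N = 70/3 (N = (-13 + (1/6)*(-4)**3) + 47 = (-13 + (1/6)*(-64)) + 47 = (-13 - 32/3) + 47 = -71/3 + 47 = 70/3 ≈ 23.333)
(N + u(-2))**2 = (70/3 - 3*(-2)**2)**2 = (70/3 - 3*4)**2 = (70/3 - 12)**2 = (34/3)**2 = 1156/9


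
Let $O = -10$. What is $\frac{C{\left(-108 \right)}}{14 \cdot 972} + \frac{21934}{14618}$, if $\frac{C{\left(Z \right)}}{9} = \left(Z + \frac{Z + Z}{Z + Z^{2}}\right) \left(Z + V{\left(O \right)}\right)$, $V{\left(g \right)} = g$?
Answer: $\frac{2935655231}{295619814} \approx 9.9305$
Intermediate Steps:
$C{\left(Z \right)} = 9 \left(-10 + Z\right) \left(Z + \frac{2 Z}{Z + Z^{2}}\right)$ ($C{\left(Z \right)} = 9 \left(Z + \frac{Z + Z}{Z + Z^{2}}\right) \left(Z - 10\right) = 9 \left(Z + \frac{2 Z}{Z + Z^{2}}\right) \left(-10 + Z\right) = 9 \left(-10 + Z\right) \left(Z + \frac{2 Z}{Z + Z^{2}}\right)$)
$\frac{C{\left(-108 \right)}}{14 \cdot 972} + \frac{21934}{14618} = \frac{9 \frac{1}{1 - 108} \left(-20 + \left(-108\right)^{3} - 9 \left(-108\right)^{2} - -864\right)}{14 \cdot 972} + \frac{21934}{14618} = \frac{9 \frac{1}{-107} \left(-20 - 1259712 - 104976 + 864\right)}{13608} + 21934 \cdot \frac{1}{14618} = 9 \left(- \frac{1}{107}\right) \left(-20 - 1259712 - 104976 + 864\right) \frac{1}{13608} + \frac{10967}{7309} = 9 \left(- \frac{1}{107}\right) \left(-1363844\right) \frac{1}{13608} + \frac{10967}{7309} = \frac{12274596}{107} \cdot \frac{1}{13608} + \frac{10967}{7309} = \frac{340961}{40446} + \frac{10967}{7309} = \frac{2935655231}{295619814}$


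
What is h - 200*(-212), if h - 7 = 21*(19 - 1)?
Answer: 42785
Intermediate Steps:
h = 385 (h = 7 + 21*(19 - 1) = 7 + 21*18 = 7 + 378 = 385)
h - 200*(-212) = 385 - 200*(-212) = 385 - 1*(-42400) = 385 + 42400 = 42785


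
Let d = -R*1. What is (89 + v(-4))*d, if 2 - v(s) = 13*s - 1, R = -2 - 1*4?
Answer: 864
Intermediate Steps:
R = -6 (R = -2 - 4 = -6)
d = 6 (d = -1*(-6)*1 = 6*1 = 6)
v(s) = 3 - 13*s (v(s) = 2 - (13*s - 1) = 2 - (-1 + 13*s) = 2 + (1 - 13*s) = 3 - 13*s)
(89 + v(-4))*d = (89 + (3 - 13*(-4)))*6 = (89 + (3 + 52))*6 = (89 + 55)*6 = 144*6 = 864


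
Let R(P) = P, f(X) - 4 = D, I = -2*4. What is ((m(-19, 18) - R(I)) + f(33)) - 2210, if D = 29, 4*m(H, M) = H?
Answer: -8695/4 ≈ -2173.8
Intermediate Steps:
m(H, M) = H/4
I = -8
f(X) = 33 (f(X) = 4 + 29 = 33)
((m(-19, 18) - R(I)) + f(33)) - 2210 = (((¼)*(-19) - 1*(-8)) + 33) - 2210 = ((-19/4 + 8) + 33) - 2210 = (13/4 + 33) - 2210 = 145/4 - 2210 = -8695/4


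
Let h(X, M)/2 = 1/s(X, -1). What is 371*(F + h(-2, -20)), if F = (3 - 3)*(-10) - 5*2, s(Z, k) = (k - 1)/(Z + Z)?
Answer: -2226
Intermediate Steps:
s(Z, k) = (-1 + k)/(2*Z) (s(Z, k) = (-1 + k)/((2*Z)) = (-1 + k)*(1/(2*Z)) = (-1 + k)/(2*Z))
F = -10 (F = 0*(-10) - 10 = 0 - 10 = -10)
h(X, M) = -2*X (h(X, M) = 2/(((-1 - 1)/(2*X))) = 2/(((½)*(-2)/X)) = 2/((-1/X)) = 2*(-X) = -2*X)
371*(F + h(-2, -20)) = 371*(-10 - 2*(-2)) = 371*(-10 + 4) = 371*(-6) = -2226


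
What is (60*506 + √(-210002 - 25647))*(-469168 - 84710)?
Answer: -16815736080 - 553878*I*√235649 ≈ -1.6816e+10 - 2.6887e+8*I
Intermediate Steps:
(60*506 + √(-210002 - 25647))*(-469168 - 84710) = (30360 + √(-235649))*(-553878) = (30360 + I*√235649)*(-553878) = -16815736080 - 553878*I*√235649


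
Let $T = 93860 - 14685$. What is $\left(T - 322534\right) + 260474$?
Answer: $17115$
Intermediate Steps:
$T = 79175$ ($T = 93860 - 14685 = 79175$)
$\left(T - 322534\right) + 260474 = \left(79175 - 322534\right) + 260474 = -243359 + 260474 = 17115$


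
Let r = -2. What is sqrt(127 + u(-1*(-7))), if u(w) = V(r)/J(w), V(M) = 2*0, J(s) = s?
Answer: sqrt(127) ≈ 11.269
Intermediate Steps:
V(M) = 0
u(w) = 0 (u(w) = 0/w = 0)
sqrt(127 + u(-1*(-7))) = sqrt(127 + 0) = sqrt(127)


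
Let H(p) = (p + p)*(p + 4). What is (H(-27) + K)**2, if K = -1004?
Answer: 56644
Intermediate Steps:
H(p) = 2*p*(4 + p) (H(p) = (2*p)*(4 + p) = 2*p*(4 + p))
(H(-27) + K)**2 = (2*(-27)*(4 - 27) - 1004)**2 = (2*(-27)*(-23) - 1004)**2 = (1242 - 1004)**2 = 238**2 = 56644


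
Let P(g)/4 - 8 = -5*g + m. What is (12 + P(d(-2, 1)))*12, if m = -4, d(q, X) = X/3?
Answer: 256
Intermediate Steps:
d(q, X) = X/3 (d(q, X) = X*(⅓) = X/3)
P(g) = 16 - 20*g (P(g) = 32 + 4*(-5*g - 4) = 32 + 4*(-4 - 5*g) = 32 + (-16 - 20*g) = 16 - 20*g)
(12 + P(d(-2, 1)))*12 = (12 + (16 - 20/3))*12 = (12 + 28/3)*12 = (64/3)*12 = 256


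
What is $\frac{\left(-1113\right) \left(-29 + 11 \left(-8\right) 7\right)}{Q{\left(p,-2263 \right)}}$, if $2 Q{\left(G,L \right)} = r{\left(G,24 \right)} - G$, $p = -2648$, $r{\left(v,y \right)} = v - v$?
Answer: $\frac{717885}{1324} \approx 542.21$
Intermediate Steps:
$r{\left(v,y \right)} = 0$
$Q{\left(G,L \right)} = - \frac{G}{2}$ ($Q{\left(G,L \right)} = \frac{0 - G}{2} = \frac{\left(-1\right) G}{2} = - \frac{G}{2}$)
$\frac{\left(-1113\right) \left(-29 + 11 \left(-8\right) 7\right)}{Q{\left(p,-2263 \right)}} = \frac{\left(-1113\right) \left(-29 + 11 \left(-8\right) 7\right)}{\left(- \frac{1}{2}\right) \left(-2648\right)} = \frac{\left(-1113\right) \left(-29 - 616\right)}{1324} = - 1113 \left(-29 - 616\right) \frac{1}{1324} = \left(-1113\right) \left(-645\right) \frac{1}{1324} = 717885 \cdot \frac{1}{1324} = \frac{717885}{1324}$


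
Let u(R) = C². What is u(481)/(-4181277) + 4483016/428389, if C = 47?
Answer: 18743785380131/1791213072753 ≈ 10.464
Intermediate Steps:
u(R) = 2209 (u(R) = 47² = 2209)
u(481)/(-4181277) + 4483016/428389 = 2209/(-4181277) + 4483016/428389 = 2209*(-1/4181277) + 4483016*(1/428389) = -2209/4181277 + 4483016/428389 = 18743785380131/1791213072753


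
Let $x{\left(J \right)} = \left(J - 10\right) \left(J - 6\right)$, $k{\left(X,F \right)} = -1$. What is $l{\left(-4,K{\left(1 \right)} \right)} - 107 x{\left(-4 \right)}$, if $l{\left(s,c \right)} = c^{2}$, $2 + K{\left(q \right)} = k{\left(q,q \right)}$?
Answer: $-14971$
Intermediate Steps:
$K{\left(q \right)} = -3$ ($K{\left(q \right)} = -2 - 1 = -3$)
$x{\left(J \right)} = \left(-10 + J\right) \left(-6 + J\right)$
$l{\left(-4,K{\left(1 \right)} \right)} - 107 x{\left(-4 \right)} = \left(-3\right)^{2} - 107 \left(60 + \left(-4\right)^{2} - -64\right) = 9 - 107 \left(60 + 16 + 64\right) = 9 - 14980 = -14971$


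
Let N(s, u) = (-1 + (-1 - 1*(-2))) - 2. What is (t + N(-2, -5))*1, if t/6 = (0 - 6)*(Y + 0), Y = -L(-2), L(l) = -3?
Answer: -110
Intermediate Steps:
Y = 3 (Y = -1*(-3) = 3)
t = -108 (t = 6*((0 - 6)*(3 + 0)) = 6*(-6*3) = 6*(-18) = -108)
N(s, u) = -2 (N(s, u) = (-1 + (-1 + 2)) - 2 = (-1 + 1) - 2 = 0 - 2 = -2)
(t + N(-2, -5))*1 = (-108 - 2)*1 = -110*1 = -110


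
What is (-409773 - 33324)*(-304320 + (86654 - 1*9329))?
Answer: 100580803515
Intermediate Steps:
(-409773 - 33324)*(-304320 + (86654 - 1*9329)) = -443097*(-304320 + (86654 - 9329)) = -443097*(-304320 + 77325) = -443097*(-226995) = 100580803515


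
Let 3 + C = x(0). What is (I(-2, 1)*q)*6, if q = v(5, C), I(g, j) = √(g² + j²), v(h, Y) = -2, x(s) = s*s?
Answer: -12*√5 ≈ -26.833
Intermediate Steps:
x(s) = s²
C = -3 (C = -3 + 0² = -3 + 0 = -3)
q = -2
(I(-2, 1)*q)*6 = (√((-2)² + 1²)*(-2))*6 = (√(4 + 1)*(-2))*6 = (√5*(-2))*6 = -2*√5*6 = -12*√5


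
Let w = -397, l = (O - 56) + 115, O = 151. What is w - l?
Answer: -607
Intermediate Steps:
l = 210 (l = (151 - 56) + 115 = 95 + 115 = 210)
w - l = -397 - 1*210 = -397 - 210 = -607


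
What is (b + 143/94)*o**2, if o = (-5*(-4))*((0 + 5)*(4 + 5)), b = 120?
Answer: 4626315000/47 ≈ 9.8432e+7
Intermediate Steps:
o = 900 (o = 20*(5*9) = 20*45 = 900)
(b + 143/94)*o**2 = (120 + 143/94)*900**2 = (120 + 143*(1/94))*810000 = (120 + 143/94)*810000 = (11423/94)*810000 = 4626315000/47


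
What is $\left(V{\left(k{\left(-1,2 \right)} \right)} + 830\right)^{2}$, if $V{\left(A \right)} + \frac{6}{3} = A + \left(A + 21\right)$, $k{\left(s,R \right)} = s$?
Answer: $717409$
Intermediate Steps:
$V{\left(A \right)} = 19 + 2 A$ ($V{\left(A \right)} = -2 + \left(A + \left(A + 21\right)\right) = -2 + \left(A + \left(21 + A\right)\right) = -2 + \left(21 + 2 A\right) = 19 + 2 A$)
$\left(V{\left(k{\left(-1,2 \right)} \right)} + 830\right)^{2} = \left(\left(19 + 2 \left(-1\right)\right) + 830\right)^{2} = \left(\left(19 - 2\right) + 830\right)^{2} = \left(17 + 830\right)^{2} = 847^{2} = 717409$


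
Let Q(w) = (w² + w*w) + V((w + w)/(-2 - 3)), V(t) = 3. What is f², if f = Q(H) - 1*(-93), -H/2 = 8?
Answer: 369664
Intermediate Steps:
H = -16 (H = -2*8 = -16)
Q(w) = 3 + 2*w² (Q(w) = (w² + w*w) + 3 = (w² + w²) + 3 = 2*w² + 3 = 3 + 2*w²)
f = 608 (f = (3 + 2*(-16)²) - 1*(-93) = (3 + 2*256) + 93 = (3 + 512) + 93 = 515 + 93 = 608)
f² = 608² = 369664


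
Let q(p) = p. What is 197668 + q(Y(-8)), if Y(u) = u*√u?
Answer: 197668 - 16*I*√2 ≈ 1.9767e+5 - 22.627*I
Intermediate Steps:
Y(u) = u^(3/2)
197668 + q(Y(-8)) = 197668 + (-8)^(3/2) = 197668 - 16*I*√2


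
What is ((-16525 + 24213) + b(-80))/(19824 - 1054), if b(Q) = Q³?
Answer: -252156/9385 ≈ -26.868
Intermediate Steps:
((-16525 + 24213) + b(-80))/(19824 - 1054) = ((-16525 + 24213) + (-80)³)/(19824 - 1054) = (7688 - 512000)/18770 = -504312*1/18770 = -252156/9385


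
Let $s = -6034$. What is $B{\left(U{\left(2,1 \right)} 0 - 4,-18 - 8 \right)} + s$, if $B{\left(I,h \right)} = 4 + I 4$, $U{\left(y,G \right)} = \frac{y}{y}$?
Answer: $-6046$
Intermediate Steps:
$U{\left(y,G \right)} = 1$
$B{\left(I,h \right)} = 4 + 4 I$
$B{\left(U{\left(2,1 \right)} 0 - 4,-18 - 8 \right)} + s = \left(4 + 4 \left(1 \cdot 0 - 4\right)\right) - 6034 = \left(4 + 4 \left(0 - 4\right)\right) - 6034 = \left(4 + 4 \left(-4\right)\right) - 6034 = \left(4 - 16\right) - 6034 = -12 - 6034 = -6046$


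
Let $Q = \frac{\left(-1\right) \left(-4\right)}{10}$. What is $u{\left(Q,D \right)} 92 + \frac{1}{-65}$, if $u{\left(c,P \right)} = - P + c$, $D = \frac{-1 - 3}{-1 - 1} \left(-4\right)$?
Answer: $\frac{50231}{65} \approx 772.78$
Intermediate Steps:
$D = -8$ ($D = - \frac{4}{-2} \left(-4\right) = \left(-4\right) \left(- \frac{1}{2}\right) \left(-4\right) = 2 \left(-4\right) = -8$)
$Q = \frac{2}{5}$ ($Q = 4 \cdot \frac{1}{10} = \frac{2}{5} \approx 0.4$)
$u{\left(c,P \right)} = c - P$
$u{\left(Q,D \right)} 92 + \frac{1}{-65} = \left(\frac{2}{5} - -8\right) 92 + \frac{1}{-65} = \left(\frac{2}{5} + 8\right) 92 - \frac{1}{65} = \frac{42}{5} \cdot 92 - \frac{1}{65} = \frac{3864}{5} - \frac{1}{65} = \frac{50231}{65}$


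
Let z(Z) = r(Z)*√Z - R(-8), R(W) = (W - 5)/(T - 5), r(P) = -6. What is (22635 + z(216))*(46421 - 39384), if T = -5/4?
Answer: 3981696451/25 - 253332*√6 ≈ 1.5865e+8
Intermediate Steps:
T = -5/4 (T = -5*¼ = -5/4 ≈ -1.2500)
R(W) = ⅘ - 4*W/25 (R(W) = (W - 5)/(-5/4 - 5) = (-5 + W)/(-25/4) = (-5 + W)*(-4/25) = ⅘ - 4*W/25)
z(Z) = -52/25 - 6*√Z (z(Z) = -6*√Z - (⅘ - 4/25*(-8)) = -6*√Z - (⅘ + 32/25) = -6*√Z - 1*52/25 = -6*√Z - 52/25 = -52/25 - 6*√Z)
(22635 + z(216))*(46421 - 39384) = (22635 + (-52/25 - 36*√6))*(46421 - 39384) = (22635 + (-52/25 - 36*√6))*7037 = (565823/25 - 36*√6)*7037 = 3981696451/25 - 253332*√6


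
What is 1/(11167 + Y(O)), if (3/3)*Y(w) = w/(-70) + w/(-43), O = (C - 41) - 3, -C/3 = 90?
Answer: 1505/16824076 ≈ 8.9455e-5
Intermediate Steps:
C = -270 (C = -3*90 = -270)
O = -314 (O = (-270 - 41) - 3 = -311 - 3 = -314)
Y(w) = -113*w/3010 (Y(w) = w/(-70) + w/(-43) = w*(-1/70) + w*(-1/43) = -w/70 - w/43 = -113*w/3010)
1/(11167 + Y(O)) = 1/(11167 - 113/3010*(-314)) = 1/(11167 + 17741/1505) = 1/(16824076/1505) = 1505/16824076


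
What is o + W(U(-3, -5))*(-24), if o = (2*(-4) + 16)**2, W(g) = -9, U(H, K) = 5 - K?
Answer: 280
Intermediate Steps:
o = 64 (o = (-8 + 16)**2 = 8**2 = 64)
o + W(U(-3, -5))*(-24) = 64 - 9*(-24) = 64 + 216 = 280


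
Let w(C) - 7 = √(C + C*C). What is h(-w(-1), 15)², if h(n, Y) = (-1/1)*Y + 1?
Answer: 196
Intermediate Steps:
w(C) = 7 + √(C + C²) (w(C) = 7 + √(C + C*C) = 7 + √(C + C²))
h(n, Y) = 1 - Y (h(n, Y) = (-1*1)*Y + 1 = -Y + 1 = 1 - Y)
h(-w(-1), 15)² = (1 - 1*15)² = (1 - 15)² = (-14)² = 196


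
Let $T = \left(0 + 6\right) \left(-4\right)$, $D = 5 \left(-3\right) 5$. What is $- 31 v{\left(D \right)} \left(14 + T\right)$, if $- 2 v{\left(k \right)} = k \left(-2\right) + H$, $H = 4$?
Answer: $-23870$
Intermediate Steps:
$D = -75$ ($D = \left(-15\right) 5 = -75$)
$v{\left(k \right)} = -2 + k$ ($v{\left(k \right)} = - \frac{k \left(-2\right) + 4}{2} = - \frac{- 2 k + 4}{2} = - \frac{4 - 2 k}{2} = -2 + k$)
$T = -24$ ($T = 6 \left(-4\right) = -24$)
$- 31 v{\left(D \right)} \left(14 + T\right) = - 31 \left(-2 - 75\right) \left(14 - 24\right) = \left(-31\right) \left(-77\right) \left(-10\right) = 2387 \left(-10\right) = -23870$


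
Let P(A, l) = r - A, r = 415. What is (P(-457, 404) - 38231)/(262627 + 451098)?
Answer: -37359/713725 ≈ -0.052344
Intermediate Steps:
P(A, l) = 415 - A
(P(-457, 404) - 38231)/(262627 + 451098) = ((415 - 1*(-457)) - 38231)/(262627 + 451098) = ((415 + 457) - 38231)/713725 = (872 - 38231)*(1/713725) = -37359*1/713725 = -37359/713725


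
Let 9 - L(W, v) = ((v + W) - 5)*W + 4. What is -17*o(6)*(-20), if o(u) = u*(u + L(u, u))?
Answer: -63240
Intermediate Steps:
L(W, v) = 5 - W*(-5 + W + v) (L(W, v) = 9 - (((v + W) - 5)*W + 4) = 9 - (((W + v) - 5)*W + 4) = 9 - ((-5 + W + v)*W + 4) = 9 - (W*(-5 + W + v) + 4) = 9 - (4 + W*(-5 + W + v)) = 9 + (-4 - W*(-5 + W + v)) = 5 - W*(-5 + W + v))
o(u) = u*(5 - 2*u² + 6*u) (o(u) = u*(u + (5 - u² + 5*u - u*u)) = u*(u + (5 - u² + 5*u - u²)) = u*(u + (5 - 2*u² + 5*u)) = u*(5 - 2*u² + 6*u))
-17*o(6)*(-20) = -17*(6*(5 - 2*6² + 6*6))*(-20) = -17*(6*(5 - 2*36 + 36))*(-20) = -17*(6*(5 - 72 + 36))*(-20) = -17*(6*(-31))*(-20) = -17*(-186)*(-20) = -(-3162)*(-20) = -1*63240 = -63240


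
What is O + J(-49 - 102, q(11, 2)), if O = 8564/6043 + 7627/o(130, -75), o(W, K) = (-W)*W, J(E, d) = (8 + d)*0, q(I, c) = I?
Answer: 98641639/102126700 ≈ 0.96587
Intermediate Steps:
J(E, d) = 0
o(W, K) = -W²
O = 98641639/102126700 (O = 8564/6043 + 7627/((-1*130²)) = 8564*(1/6043) + 7627/((-1*16900)) = 8564/6043 + 7627/(-16900) = 8564/6043 + 7627*(-1/16900) = 8564/6043 - 7627/16900 = 98641639/102126700 ≈ 0.96587)
O + J(-49 - 102, q(11, 2)) = 98641639/102126700 + 0 = 98641639/102126700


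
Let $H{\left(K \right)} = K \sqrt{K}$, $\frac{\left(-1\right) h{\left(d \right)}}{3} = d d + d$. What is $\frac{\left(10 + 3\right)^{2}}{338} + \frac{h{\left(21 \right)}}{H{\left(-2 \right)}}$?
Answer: $\frac{1}{2} - \frac{693 i \sqrt{2}}{2} \approx 0.5 - 490.02 i$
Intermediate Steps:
$h{\left(d \right)} = - 3 d - 3 d^{2}$ ($h{\left(d \right)} = - 3 \left(d d + d\right) = - 3 \left(d^{2} + d\right) = - 3 \left(d + d^{2}\right) = - 3 d - 3 d^{2}$)
$H{\left(K \right)} = K^{\frac{3}{2}}$
$\frac{\left(10 + 3\right)^{2}}{338} + \frac{h{\left(21 \right)}}{H{\left(-2 \right)}} = \frac{\left(10 + 3\right)^{2}}{338} + \frac{\left(-3\right) 21 \left(1 + 21\right)}{\left(-2\right)^{\frac{3}{2}}} = 13^{2} \cdot \frac{1}{338} + \frac{\left(-3\right) 21 \cdot 22}{\left(-2\right) i \sqrt{2}} = 169 \cdot \frac{1}{338} - 1386 \frac{i \sqrt{2}}{4} = \frac{1}{2} - \frac{693 i \sqrt{2}}{2}$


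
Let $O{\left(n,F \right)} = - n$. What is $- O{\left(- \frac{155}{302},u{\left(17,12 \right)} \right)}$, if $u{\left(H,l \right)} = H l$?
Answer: $- \frac{155}{302} \approx -0.51324$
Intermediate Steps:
$- O{\left(- \frac{155}{302},u{\left(17,12 \right)} \right)} = - \left(-1\right) \left(- \frac{155}{302}\right) = - \left(-1\right) \left(\left(-155\right) \frac{1}{302}\right) = - \frac{\left(-1\right) \left(-155\right)}{302} = \left(-1\right) \frac{155}{302} = - \frac{155}{302}$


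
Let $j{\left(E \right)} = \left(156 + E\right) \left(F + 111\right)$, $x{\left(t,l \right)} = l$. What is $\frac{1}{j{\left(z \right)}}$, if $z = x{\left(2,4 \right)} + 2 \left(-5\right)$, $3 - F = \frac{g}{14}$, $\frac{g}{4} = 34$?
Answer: $\frac{7}{109500} \approx 6.3927 \cdot 10^{-5}$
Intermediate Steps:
$g = 136$ ($g = 4 \cdot 34 = 136$)
$F = - \frac{47}{7}$ ($F = 3 - \frac{136}{14} = 3 - 136 \cdot \frac{1}{14} = 3 - \frac{68}{7} = - \frac{47}{7} \approx -6.7143$)
$z = -6$ ($z = 4 + 2 \left(-5\right) = 4 - 10 = -6$)
$j{\left(E \right)} = \frac{113880}{7} + \frac{730 E}{7}$ ($j{\left(E \right)} = \left(156 + E\right) \left(- \frac{47}{7} + 111\right) = \left(156 + E\right) \frac{730}{7} = \frac{113880}{7} + \frac{730 E}{7}$)
$\frac{1}{j{\left(z \right)}} = \frac{1}{\frac{113880}{7} + \frac{730}{7} \left(-6\right)} = \frac{1}{\frac{113880}{7} - \frac{4380}{7}} = \frac{1}{\frac{109500}{7}} = \frac{7}{109500}$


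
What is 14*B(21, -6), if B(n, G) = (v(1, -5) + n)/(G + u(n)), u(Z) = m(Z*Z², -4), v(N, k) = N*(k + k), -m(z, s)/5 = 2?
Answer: -77/8 ≈ -9.6250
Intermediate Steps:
m(z, s) = -10 (m(z, s) = -5*2 = -10)
v(N, k) = 2*N*k (v(N, k) = N*(2*k) = 2*N*k)
u(Z) = -10
B(n, G) = (-10 + n)/(-10 + G) (B(n, G) = (2*1*(-5) + n)/(G - 10) = (-10 + n)/(-10 + G))
14*B(21, -6) = 14*((-10 + 21)/(-10 - 6)) = 14*(11/(-16)) = 14*(-1/16*11) = 14*(-11/16) = -77/8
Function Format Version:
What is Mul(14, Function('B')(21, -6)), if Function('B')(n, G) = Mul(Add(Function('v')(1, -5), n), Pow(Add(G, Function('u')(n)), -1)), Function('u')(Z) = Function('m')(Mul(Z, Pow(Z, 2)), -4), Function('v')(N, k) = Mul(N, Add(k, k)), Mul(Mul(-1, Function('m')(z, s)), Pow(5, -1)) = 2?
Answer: Rational(-77, 8) ≈ -9.6250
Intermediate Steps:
Function('m')(z, s) = -10 (Function('m')(z, s) = Mul(-5, 2) = -10)
Function('v')(N, k) = Mul(2, N, k) (Function('v')(N, k) = Mul(N, Mul(2, k)) = Mul(2, N, k))
Function('u')(Z) = -10
Function('B')(n, G) = Mul(Pow(Add(-10, G), -1), Add(-10, n)) (Function('B')(n, G) = Mul(Add(Mul(2, 1, -5), n), Pow(Add(G, -10), -1)) = Mul(Add(-10, n), Pow(Add(-10, G), -1)) = Mul(Pow(Add(-10, G), -1), Add(-10, n)))
Mul(14, Function('B')(21, -6)) = Mul(14, Mul(Pow(Add(-10, -6), -1), Add(-10, 21))) = Mul(14, Mul(Pow(-16, -1), 11)) = Mul(14, Mul(Rational(-1, 16), 11)) = Mul(14, Rational(-11, 16)) = Rational(-77, 8)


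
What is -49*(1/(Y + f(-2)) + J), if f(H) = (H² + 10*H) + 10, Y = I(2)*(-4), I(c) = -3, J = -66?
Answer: 19355/6 ≈ 3225.8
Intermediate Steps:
Y = 12 (Y = -3*(-4) = 12)
f(H) = 10 + H² + 10*H
-49*(1/(Y + f(-2)) + J) = -49*(1/(12 + (10 + (-2)² + 10*(-2))) - 66) = -49*(1/(12 + (10 + 4 - 20)) - 66) = -49*(1/(12 - 6) - 66) = -49*(1/6 - 66) = -49*(⅙ - 66) = -49*(-395/6) = 19355/6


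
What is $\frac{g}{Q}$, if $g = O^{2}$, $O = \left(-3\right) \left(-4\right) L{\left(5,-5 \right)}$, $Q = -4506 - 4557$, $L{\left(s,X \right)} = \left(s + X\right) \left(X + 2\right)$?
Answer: $0$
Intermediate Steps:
$L{\left(s,X \right)} = \left(2 + X\right) \left(X + s\right)$ ($L{\left(s,X \right)} = \left(X + s\right) \left(2 + X\right) = \left(2 + X\right) \left(X + s\right)$)
$Q = -9063$ ($Q = -4506 - 4557 = -9063$)
$O = 0$ ($O = \left(-3\right) \left(-4\right) \left(\left(-5\right)^{2} + 2 \left(-5\right) + 2 \cdot 5 - 25\right) = 12 \left(25 - 10 + 10 - 25\right) = 12 \cdot 0 = 0$)
$g = 0$ ($g = 0^{2} = 0$)
$\frac{g}{Q} = \frac{0}{-9063} = 0 \left(- \frac{1}{9063}\right) = 0$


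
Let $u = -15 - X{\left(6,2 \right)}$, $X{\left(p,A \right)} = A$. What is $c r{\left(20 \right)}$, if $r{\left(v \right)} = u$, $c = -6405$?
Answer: $108885$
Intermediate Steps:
$u = -17$ ($u = -15 - 2 = -17$)
$r{\left(v \right)} = -17$
$c r{\left(20 \right)} = \left(-6405\right) \left(-17\right) = 108885$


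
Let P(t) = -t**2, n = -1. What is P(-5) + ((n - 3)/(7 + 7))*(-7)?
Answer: -23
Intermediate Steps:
P(-5) + ((n - 3)/(7 + 7))*(-7) = -1*(-5)**2 + ((-1 - 3)/(7 + 7))*(-7) = -1*25 - 4/14*(-7) = -25 - 4*1/14*(-7) = -25 - 2/7*(-7) = -25 + 2 = -23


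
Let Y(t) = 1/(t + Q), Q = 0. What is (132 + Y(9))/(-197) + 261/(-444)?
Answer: -330223/262404 ≈ -1.2585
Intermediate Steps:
Y(t) = 1/t (Y(t) = 1/(t + 0) = 1/t)
(132 + Y(9))/(-197) + 261/(-444) = (132 + 1/9)/(-197) + 261/(-444) = (132 + ⅑)*(-1/197) + 261*(-1/444) = (1189/9)*(-1/197) - 87/148 = -1189/1773 - 87/148 = -330223/262404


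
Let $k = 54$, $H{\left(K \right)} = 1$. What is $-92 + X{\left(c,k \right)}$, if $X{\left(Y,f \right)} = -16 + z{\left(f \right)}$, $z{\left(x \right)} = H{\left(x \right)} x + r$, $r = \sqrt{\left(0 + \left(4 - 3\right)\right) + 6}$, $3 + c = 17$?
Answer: $-54 + \sqrt{7} \approx -51.354$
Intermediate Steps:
$c = 14$ ($c = -3 + 17 = 14$)
$r = \sqrt{7}$ ($r = \sqrt{\left(0 + 1\right) + 6} = \sqrt{1 + 6} = \sqrt{7} \approx 2.6458$)
$z{\left(x \right)} = x + \sqrt{7}$ ($z{\left(x \right)} = 1 x + \sqrt{7} = x + \sqrt{7}$)
$X{\left(Y,f \right)} = -16 + f + \sqrt{7}$ ($X{\left(Y,f \right)} = -16 + \left(f + \sqrt{7}\right) = -16 + f + \sqrt{7}$)
$-92 + X{\left(c,k \right)} = -92 + \left(-16 + 54 + \sqrt{7}\right) = -92 + \left(38 + \sqrt{7}\right) = -54 + \sqrt{7}$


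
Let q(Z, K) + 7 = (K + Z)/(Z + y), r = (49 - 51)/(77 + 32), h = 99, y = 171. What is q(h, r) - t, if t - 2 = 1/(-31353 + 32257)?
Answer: -114859327/13302360 ≈ -8.6345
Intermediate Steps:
r = -2/109 ≈ -0.018349
q(Z, K) = -7 + (K + Z)/(171 + Z) (q(Z, K) = -7 + (K + Z)/(Z + 171) = -7 + (K + Z)/(171 + Z))
t = 1809/904 (t = 2 + 1/(-31353 + 32257) = 2 + 1/904 = 1809/904 ≈ 2.0011)
q(h, r) - t = (-1197 - 2/109 - 6*99)/(171 + 99) - 1*1809/904 = (-1197 - 2/109 - 594)/270 - 1809/904 = (1/270)*(-195221/109) - 1809/904 = -195221/29430 - 1809/904 = -114859327/13302360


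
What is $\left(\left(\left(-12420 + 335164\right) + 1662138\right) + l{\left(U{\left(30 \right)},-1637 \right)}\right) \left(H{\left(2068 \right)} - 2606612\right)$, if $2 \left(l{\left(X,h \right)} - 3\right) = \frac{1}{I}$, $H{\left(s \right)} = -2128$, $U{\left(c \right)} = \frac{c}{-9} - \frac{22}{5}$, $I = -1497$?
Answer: $- \frac{2583846398120310}{499} \approx -5.1781 \cdot 10^{12}$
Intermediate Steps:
$U{\left(c \right)} = - \frac{22}{5} - \frac{c}{9}$ ($U{\left(c \right)} = c \left(- \frac{1}{9}\right) - \frac{22}{5} = - \frac{c}{9} - \frac{22}{5} = - \frac{22}{5} - \frac{c}{9}$)
$l{\left(X,h \right)} = \frac{8981}{2994}$ ($l{\left(X,h \right)} = 3 + \frac{1}{2 \left(-1497\right)} = 3 + \frac{1}{2} \left(- \frac{1}{1497}\right) = 3 - \frac{1}{2994} = \frac{8981}{2994}$)
$\left(\left(\left(-12420 + 335164\right) + 1662138\right) + l{\left(U{\left(30 \right)},-1637 \right)}\right) \left(H{\left(2068 \right)} - 2606612\right) = \left(\left(\left(-12420 + 335164\right) + 1662138\right) + \frac{8981}{2994}\right) \left(-2128 - 2606612\right) = \left(\left(322744 + 1662138\right) + \frac{8981}{2994}\right) \left(-2608740\right) = \left(1984882 + \frac{8981}{2994}\right) \left(-2608740\right) = \frac{5942745689}{2994} \left(-2608740\right) = - \frac{2583846398120310}{499}$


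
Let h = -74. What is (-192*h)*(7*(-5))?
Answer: -497280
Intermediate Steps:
(-192*h)*(7*(-5)) = (-192*(-74))*(7*(-5)) = 14208*(-35) = -497280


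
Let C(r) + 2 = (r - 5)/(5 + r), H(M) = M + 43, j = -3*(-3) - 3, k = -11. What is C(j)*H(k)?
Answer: -672/11 ≈ -61.091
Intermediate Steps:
j = 6 (j = 9 - 3 = 6)
H(M) = 43 + M
C(r) = -2 + (-5 + r)/(5 + r) (C(r) = -2 + (r - 5)/(5 + r) = -2 + (-5 + r)/(5 + r))
C(j)*H(k) = ((-15 - 1*6)/(5 + 6))*(43 - 11) = ((-15 - 6)/11)*32 = ((1/11)*(-21))*32 = -21/11*32 = -672/11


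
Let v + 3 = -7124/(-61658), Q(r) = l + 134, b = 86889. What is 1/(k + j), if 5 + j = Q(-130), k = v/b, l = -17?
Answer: 2678700981/300014420947 ≈ 0.0089286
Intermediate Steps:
Q(r) = 117 (Q(r) = -17 + 134 = 117)
v = -88925/30829 (v = -3 - 7124/(-61658) = -3 - 7124*(-1/61658) = -3 + 3562/30829 = -88925/30829 ≈ -2.8845)
k = -88925/2678700981 (k = -88925/30829/86889 = -88925/30829*1/86889 = -88925/2678700981 ≈ -3.3197e-5)
j = 112 (j = -5 + 117 = 112)
1/(k + j) = 1/(-88925/2678700981 + 112) = 1/(300014420947/2678700981) = 2678700981/300014420947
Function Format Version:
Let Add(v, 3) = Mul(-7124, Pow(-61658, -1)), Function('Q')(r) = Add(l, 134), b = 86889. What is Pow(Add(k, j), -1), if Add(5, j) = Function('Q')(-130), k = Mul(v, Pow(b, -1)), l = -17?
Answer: Rational(2678700981, 300014420947) ≈ 0.0089286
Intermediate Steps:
Function('Q')(r) = 117 (Function('Q')(r) = Add(-17, 134) = 117)
v = Rational(-88925, 30829) (v = Add(-3, Mul(-7124, Pow(-61658, -1))) = Add(-3, Mul(-7124, Rational(-1, 61658))) = Add(-3, Rational(3562, 30829)) = Rational(-88925, 30829) ≈ -2.8845)
k = Rational(-88925, 2678700981) (k = Mul(Rational(-88925, 30829), Pow(86889, -1)) = Mul(Rational(-88925, 30829), Rational(1, 86889)) = Rational(-88925, 2678700981) ≈ -3.3197e-5)
j = 112 (j = Add(-5, 117) = 112)
Pow(Add(k, j), -1) = Pow(Add(Rational(-88925, 2678700981), 112), -1) = Pow(Rational(300014420947, 2678700981), -1) = Rational(2678700981, 300014420947)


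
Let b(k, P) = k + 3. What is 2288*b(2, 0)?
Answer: 11440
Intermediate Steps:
b(k, P) = 3 + k
2288*b(2, 0) = 2288*(3 + 2) = 2288*5 = 11440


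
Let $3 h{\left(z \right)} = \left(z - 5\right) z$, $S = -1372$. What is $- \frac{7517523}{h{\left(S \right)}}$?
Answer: $- \frac{2505841}{209916} \approx -11.937$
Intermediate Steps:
$h{\left(z \right)} = \frac{z \left(-5 + z\right)}{3}$ ($h{\left(z \right)} = \frac{\left(z - 5\right) z}{3} = \frac{\left(-5 + z\right) z}{3} = \frac{z \left(-5 + z\right)}{3}$)
$- \frac{7517523}{h{\left(S \right)}} = - \frac{7517523}{\frac{1}{3} \left(-1372\right) \left(-5 - 1372\right)} = - \frac{7517523}{\frac{1}{3} \left(-1372\right) \left(-1377\right)} = - \frac{7517523}{629748} = \left(-7517523\right) \frac{1}{629748} = - \frac{2505841}{209916}$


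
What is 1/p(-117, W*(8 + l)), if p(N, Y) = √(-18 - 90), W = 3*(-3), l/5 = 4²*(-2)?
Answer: -I*√3/18 ≈ -0.096225*I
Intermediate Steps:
l = -160 (l = 5*(4²*(-2)) = 5*(16*(-2)) = 5*(-32) = -160)
W = -9
p(N, Y) = 6*I*√3 (p(N, Y) = √(-108) = 6*I*√3)
1/p(-117, W*(8 + l)) = 1/(6*I*√3) = -I*√3/18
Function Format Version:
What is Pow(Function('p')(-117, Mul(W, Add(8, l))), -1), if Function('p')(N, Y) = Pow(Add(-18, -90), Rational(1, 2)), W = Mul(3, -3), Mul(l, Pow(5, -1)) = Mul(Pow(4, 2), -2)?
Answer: Mul(Rational(-1, 18), I, Pow(3, Rational(1, 2))) ≈ Mul(-0.096225, I)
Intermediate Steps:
l = -160 (l = Mul(5, Mul(Pow(4, 2), -2)) = Mul(5, Mul(16, -2)) = Mul(5, -32) = -160)
W = -9
Function('p')(N, Y) = Mul(6, I, Pow(3, Rational(1, 2))) (Function('p')(N, Y) = Pow(-108, Rational(1, 2)) = Mul(6, I, Pow(3, Rational(1, 2))))
Pow(Function('p')(-117, Mul(W, Add(8, l))), -1) = Pow(Mul(6, I, Pow(3, Rational(1, 2))), -1) = Mul(Rational(-1, 18), I, Pow(3, Rational(1, 2)))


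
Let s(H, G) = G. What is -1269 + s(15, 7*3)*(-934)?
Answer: -20883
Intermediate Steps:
-1269 + s(15, 7*3)*(-934) = -1269 + (7*3)*(-934) = -1269 + 21*(-934) = -1269 - 19614 = -20883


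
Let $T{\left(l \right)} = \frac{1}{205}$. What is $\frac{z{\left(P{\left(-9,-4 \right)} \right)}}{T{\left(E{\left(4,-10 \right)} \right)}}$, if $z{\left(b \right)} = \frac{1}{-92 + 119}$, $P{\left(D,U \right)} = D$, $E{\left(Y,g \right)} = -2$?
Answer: $\frac{205}{27} \approx 7.5926$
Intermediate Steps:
$z{\left(b \right)} = \frac{1}{27}$
$T{\left(l \right)} = \frac{1}{205}$
$\frac{z{\left(P{\left(-9,-4 \right)} \right)}}{T{\left(E{\left(4,-10 \right)} \right)}} = \frac{\frac{1}{\frac{1}{205}}}{27} = \frac{1}{27} \cdot 205 = \frac{205}{27}$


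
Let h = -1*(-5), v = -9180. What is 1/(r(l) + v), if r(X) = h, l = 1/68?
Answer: -1/9175 ≈ -0.00010899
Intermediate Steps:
l = 1/68 ≈ 0.014706
h = 5
r(X) = 5
1/(r(l) + v) = 1/(5 - 9180) = 1/(-9175) = -1/9175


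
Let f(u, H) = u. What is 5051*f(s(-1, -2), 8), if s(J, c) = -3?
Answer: -15153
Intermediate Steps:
5051*f(s(-1, -2), 8) = 5051*(-3) = -15153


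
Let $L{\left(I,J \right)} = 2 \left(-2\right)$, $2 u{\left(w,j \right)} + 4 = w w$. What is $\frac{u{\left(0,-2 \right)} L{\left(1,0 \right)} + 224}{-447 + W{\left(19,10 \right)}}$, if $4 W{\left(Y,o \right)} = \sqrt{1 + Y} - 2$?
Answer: $- \frac{20764}{40051} - \frac{116 \sqrt{5}}{200255} \approx -0.51973$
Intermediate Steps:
$W{\left(Y,o \right)} = - \frac{1}{2} + \frac{\sqrt{1 + Y}}{4}$ ($W{\left(Y,o \right)} = \frac{\sqrt{1 + Y} - 2}{4} = \frac{-2 + \sqrt{1 + Y}}{4} = - \frac{1}{2} + \frac{\sqrt{1 + Y}}{4}$)
$u{\left(w,j \right)} = -2 + \frac{w^{2}}{2}$ ($u{\left(w,j \right)} = -2 + \frac{w w}{2} = -2 + \frac{w^{2}}{2}$)
$L{\left(I,J \right)} = -4$
$\frac{u{\left(0,-2 \right)} L{\left(1,0 \right)} + 224}{-447 + W{\left(19,10 \right)}} = \frac{\left(-2 + \frac{0^{2}}{2}\right) \left(-4\right) + 224}{-447 - \left(\frac{1}{2} - \frac{\sqrt{1 + 19}}{4}\right)} = \frac{\left(-2 + \frac{1}{2} \cdot 0\right) \left(-4\right) + 224}{-447 - \left(\frac{1}{2} - \frac{\sqrt{20}}{4}\right)} = \frac{\left(-2 + 0\right) \left(-4\right) + 224}{-447 - \left(\frac{1}{2} - \frac{2 \sqrt{5}}{4}\right)} = \frac{\left(-2\right) \left(-4\right) + 224}{-447 - \left(\frac{1}{2} - \frac{\sqrt{5}}{2}\right)} = \frac{8 + 224}{- \frac{895}{2} + \frac{\sqrt{5}}{2}} = \frac{232}{- \frac{895}{2} + \frac{\sqrt{5}}{2}}$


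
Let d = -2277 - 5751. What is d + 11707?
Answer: 3679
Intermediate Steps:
d = -8028
d + 11707 = -8028 + 11707 = 3679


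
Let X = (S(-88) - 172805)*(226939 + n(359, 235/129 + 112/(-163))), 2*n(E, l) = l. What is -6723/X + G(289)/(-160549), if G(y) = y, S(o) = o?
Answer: -158938894929356431/88304186325914476897 ≈ -0.0017999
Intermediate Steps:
n(E, l) = l/2
X = -550013929242253/14018 (X = (-88 - 172805)*(226939 + (235/129 + 112/(-163))/2) = -172893*(226939 + (235*(1/129) + 112*(-1/163))/2) = -172893*(226939 + (235/129 - 112/163)/2) = -172893*(226939 + (½)*(23857/21027)) = -172893*(226939 + 23857/42054) = -172893*9543716563/42054 = -550013929242253/14018 ≈ -3.9236e+10)
-6723/X + G(289)/(-160549) = -6723/(-550013929242253/14018) + 289/(-160549) = -6723*(-14018/550013929242253) + 289*(-1/160549) = 94243014/550013929242253 - 289/160549 = -158938894929356431/88304186325914476897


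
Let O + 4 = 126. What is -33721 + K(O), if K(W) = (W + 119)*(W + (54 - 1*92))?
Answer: -13477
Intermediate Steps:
O = 122 (O = -4 + 126 = 122)
K(W) = (-38 + W)*(119 + W) (K(W) = (119 + W)*(W + (54 - 92)) = (119 + W)*(W - 38) = (119 + W)*(-38 + W) = (-38 + W)*(119 + W))
-33721 + K(O) = -33721 + (-4522 + 122**2 + 81*122) = -33721 + (-4522 + 14884 + 9882) = -33721 + 20244 = -13477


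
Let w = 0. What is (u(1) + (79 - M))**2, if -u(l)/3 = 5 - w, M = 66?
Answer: 4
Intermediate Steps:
u(l) = -15 (u(l) = -3*(5 - 1*0) = -3*(5 + 0) = -3*5 = -15)
(u(1) + (79 - M))**2 = (-15 + (79 - 1*66))**2 = (-15 + (79 - 66))**2 = (-15 + 13)**2 = (-2)**2 = 4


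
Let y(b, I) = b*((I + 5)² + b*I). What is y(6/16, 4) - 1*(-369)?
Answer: 6399/16 ≈ 399.94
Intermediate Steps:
y(b, I) = b*((5 + I)² + I*b)
y(6/16, 4) - 1*(-369) = (6/16)*((5 + 4)² + 4*(6/16)) - 1*(-369) = (6*(1/16))*(9² + 4*(6*(1/16))) + 369 = 3*(81 + 4*(3/8))/8 + 369 = 3*(81 + 3/2)/8 + 369 = (3/8)*(165/2) + 369 = 495/16 + 369 = 6399/16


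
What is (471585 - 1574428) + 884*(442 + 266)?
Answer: -476971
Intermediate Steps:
(471585 - 1574428) + 884*(442 + 266) = -1102843 + 884*708 = -1102843 + 625872 = -476971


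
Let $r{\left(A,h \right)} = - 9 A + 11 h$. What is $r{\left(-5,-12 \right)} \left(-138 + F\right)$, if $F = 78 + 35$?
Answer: $2175$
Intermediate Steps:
$F = 113$
$r{\left(-5,-12 \right)} \left(-138 + F\right) = \left(\left(-9\right) \left(-5\right) + 11 \left(-12\right)\right) \left(-138 + 113\right) = \left(45 - 132\right) \left(-25\right) = \left(-87\right) \left(-25\right) = 2175$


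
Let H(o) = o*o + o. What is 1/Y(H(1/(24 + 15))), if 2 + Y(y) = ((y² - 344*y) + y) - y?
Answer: -2313441/25554242 ≈ -0.090531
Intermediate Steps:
H(o) = o + o² (H(o) = o² + o = o + o²)
Y(y) = -2 + y² - 344*y (Y(y) = -2 + (((y² - 344*y) + y) - y) = -2 + ((y² - 343*y) - y) = -2 + (y² - 344*y) = -2 + y² - 344*y)
1/Y(H(1/(24 + 15))) = 1/(-2 + ((1 + 1/(24 + 15))/(24 + 15))² - 344*(1 + 1/(24 + 15))/(24 + 15)) = 1/(-2 + ((1 + 1/39)/39)² - 344*(1 + 1/39)/39) = 1/(-2 + ((1/39)*(40/39))² - 344*40/(39*39)) = 1/(-2 + (40/1521)² - 344*40/1521) = 1/(-2 + 1600/2313441 - 13760/1521) = 1/(-25554242/2313441) = -2313441/25554242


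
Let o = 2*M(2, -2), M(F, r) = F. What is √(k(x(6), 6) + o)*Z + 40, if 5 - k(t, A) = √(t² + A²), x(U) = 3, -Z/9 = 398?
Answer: 40 - 3582*√(9 - 3*√5) ≈ -5382.7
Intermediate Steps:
Z = -3582 (Z = -9*398 = -3582)
o = 4 (o = 2*2 = 4)
k(t, A) = 5 - √(A² + t²) (k(t, A) = 5 - √(t² + A²) = 5 - √(A² + t²))
√(k(x(6), 6) + o)*Z + 40 = √((5 - √(6² + 3²)) + 4)*(-3582) + 40 = √((5 - √(36 + 9)) + 4)*(-3582) + 40 = √((5 - √45) + 4)*(-3582) + 40 = √((5 - 3*√5) + 4)*(-3582) + 40 = √(9 - 3*√5)*(-3582) + 40 = -3582*√(9 - 3*√5) + 40 = 40 - 3582*√(9 - 3*√5)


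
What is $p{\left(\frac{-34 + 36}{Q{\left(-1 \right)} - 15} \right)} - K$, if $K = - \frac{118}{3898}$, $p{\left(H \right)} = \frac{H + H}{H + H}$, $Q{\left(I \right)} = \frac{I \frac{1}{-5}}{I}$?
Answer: $\frac{2008}{1949} \approx 1.0303$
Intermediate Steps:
$Q{\left(I \right)} = - \frac{1}{5}$ ($Q{\left(I \right)} = \frac{I \left(- \frac{1}{5}\right)}{I} = \frac{\left(- \frac{1}{5}\right) I}{I} = - \frac{1}{5}$)
$p{\left(H \right)} = 1$ ($p{\left(H \right)} = \frac{2 H}{2 H} = 2 H \frac{1}{2 H} = 1$)
$K = - \frac{59}{1949}$ ($K = \left(-118\right) \frac{1}{3898} = - \frac{59}{1949} \approx -0.030272$)
$p{\left(\frac{-34 + 36}{Q{\left(-1 \right)} - 15} \right)} - K = 1 - - \frac{59}{1949} = 1 + \frac{59}{1949} = \frac{2008}{1949}$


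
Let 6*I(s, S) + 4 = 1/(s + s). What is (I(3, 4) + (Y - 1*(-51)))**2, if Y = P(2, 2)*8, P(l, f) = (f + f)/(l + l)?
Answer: 4414201/1296 ≈ 3406.0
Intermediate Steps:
P(l, f) = f/l (P(l, f) = (2*f)/((2*l)) = (2*f)*(1/(2*l)) = f/l)
I(s, S) = -2/3 + 1/(12*s) (I(s, S) = -2/3 + 1/(6*(s + s)) = -2/3 + 1/(6*((2*s))) = -2/3 + (1/(2*s))/6 = -2/3 + 1/(12*s))
Y = 8 (Y = (2/2)*8 = (2*(1/2))*8 = 1*8 = 8)
(I(3, 4) + (Y - 1*(-51)))**2 = ((1/12)*(1 - 8*3)/3 + (8 - 1*(-51)))**2 = ((1/12)*(1/3)*(1 - 24) + (8 + 51))**2 = ((1/12)*(1/3)*(-23) + 59)**2 = (-23/36 + 59)**2 = (2101/36)**2 = 4414201/1296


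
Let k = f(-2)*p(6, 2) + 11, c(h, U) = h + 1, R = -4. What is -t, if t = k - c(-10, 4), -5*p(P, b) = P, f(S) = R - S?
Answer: -112/5 ≈ -22.400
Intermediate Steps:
f(S) = -4 - S
c(h, U) = 1 + h
p(P, b) = -P/5
k = 67/5 (k = (-4 - 1*(-2))*(-1/5*6) + 11 = (-4 + 2)*(-6/5) + 11 = -2*(-6/5) + 11 = 12/5 + 11 = 67/5 ≈ 13.400)
t = 112/5 (t = 67/5 - (1 - 10) = 67/5 - 1*(-9) = 67/5 + 9 = 112/5 ≈ 22.400)
-t = -1*112/5 = -112/5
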